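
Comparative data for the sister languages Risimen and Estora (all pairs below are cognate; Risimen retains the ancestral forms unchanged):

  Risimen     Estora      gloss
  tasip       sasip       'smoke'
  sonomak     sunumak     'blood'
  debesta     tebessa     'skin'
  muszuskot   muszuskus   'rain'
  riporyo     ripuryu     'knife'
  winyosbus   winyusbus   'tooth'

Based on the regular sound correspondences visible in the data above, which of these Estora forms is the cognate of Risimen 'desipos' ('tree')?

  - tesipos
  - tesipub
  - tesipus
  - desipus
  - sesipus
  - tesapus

tesipus

debesta ~ tebessa — Risimen d corresponds to Estora t word-initially before a front vowel.
muszuskot ~ muszuskus, winyosbus ~ winyusbus — Risimen o corresponds to Estora u after a consonant, before a consonant other than r, m, n, p, b, f, v.
Applying these to Risimen 'desipos':
  desipos → tesipos   (d→t word-initially before a front vowel)
  tesipos → tesipus   (o→u after a consonant, before a consonant other than r, m, n, p, b, f, v)
So the Estora cognate is 'tesipus'.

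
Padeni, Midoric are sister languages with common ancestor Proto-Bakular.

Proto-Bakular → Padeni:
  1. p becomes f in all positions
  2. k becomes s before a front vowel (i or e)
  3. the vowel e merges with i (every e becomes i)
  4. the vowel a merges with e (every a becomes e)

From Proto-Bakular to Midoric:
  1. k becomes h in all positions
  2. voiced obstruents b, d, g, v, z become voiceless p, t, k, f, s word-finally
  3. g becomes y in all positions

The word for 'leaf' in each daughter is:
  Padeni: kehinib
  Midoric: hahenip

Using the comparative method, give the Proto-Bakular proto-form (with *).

*kahenib

Position 4: Padeni has i, Midoric has e. Midoric preserves e here (none of its changes turn any other segment into e), so the proto-segment is *e.
Position 7: Padeni has b, Midoric has p. Padeni preserves b here (none of its changes turn any other segment into b), so the proto-segment is *b.
Continuing position by position gives *kahenib; check it forward:
Padeni: start from *kahenib.
  rule 1: no change — kahenib
  rule 2: no change — kahenib
  rule 3 (vowel merger): kahenib → kahinib
  rule 4 (vowel merger): kahinib → kehinib
  ⇒ Padeni kehinib
Midoric: start from *kahenib.
  rule 1 (unconditioned shift): kahenib → hahenib
  rule 2 (final devoicing): hahenib → hahenip
  rule 3: no change — hahenip
  ⇒ Midoric hahenip
Only *kahenib yields all of Padeni kehinib, Midoric hahenip.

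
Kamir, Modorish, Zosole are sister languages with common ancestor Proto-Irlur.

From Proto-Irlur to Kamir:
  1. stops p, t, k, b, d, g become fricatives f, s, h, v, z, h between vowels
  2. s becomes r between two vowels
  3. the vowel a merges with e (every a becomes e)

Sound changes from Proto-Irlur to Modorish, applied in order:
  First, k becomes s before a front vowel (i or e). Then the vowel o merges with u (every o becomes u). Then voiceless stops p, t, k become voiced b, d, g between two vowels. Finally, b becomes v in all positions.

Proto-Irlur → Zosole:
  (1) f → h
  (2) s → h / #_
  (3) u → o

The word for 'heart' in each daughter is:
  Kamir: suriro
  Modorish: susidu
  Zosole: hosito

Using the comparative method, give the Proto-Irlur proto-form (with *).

Position 1: Kamir has s, Modorish has s, Zosole has h. Taking the neighbouring segments as reconstructed: Kamir s can only go back to *s; Modorish s can only go back to *s; Zosole h could go back to *f or *s or *h — the one source consistent with every daughter is *s.
Position 5: Kamir has r, Modorish has d, Zosole has t. Zosole preserves t here (none of its changes turn any other segment into t), so the proto-segment is *t.
Position 6: Kamir has o, Modorish has u, Zosole has o. Kamir preserves o here (none of its changes turn any other segment into o), so the proto-segment is *o.
Verify the candidate proto-form against each daughter:
Kamir: *susito
  susito → susiso   [intervocalic lenition]
  susiso → suriro   [rhotacism]
  suriro (rule 3 does not apply)
  giving Kamir suriro.
Modorish: start from *susito.
  rule 1: no change — susito
  rule 2 (vowel merger): susito → susitu
  rule 3 (intervocalic voicing): susitu → susidu
  rule 4: no change — susidu
  ⇒ Modorish susidu
Zosole: start from *susito.
  rule 1: no change — susito
  rule 2 (debuccalisation): susito → husito
  rule 3 (vowel merger): husito → hosito
  ⇒ Zosole hosito
Only *susito yields all of Kamir suriro, Modorish susidu, Zosole hosito.

*susito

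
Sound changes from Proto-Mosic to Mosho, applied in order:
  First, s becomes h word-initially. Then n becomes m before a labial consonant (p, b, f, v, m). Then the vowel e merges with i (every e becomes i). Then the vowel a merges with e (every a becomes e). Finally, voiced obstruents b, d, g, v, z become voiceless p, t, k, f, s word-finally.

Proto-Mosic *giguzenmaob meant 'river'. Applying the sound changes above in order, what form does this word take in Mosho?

giguzimmeop

Mosho: *giguzenmaob > giguzemmaob > giguzimmaob > giguzimmeob > giguzimmeop  (by nasal place assimilation, vowel merger, vowel merger, final devoicing)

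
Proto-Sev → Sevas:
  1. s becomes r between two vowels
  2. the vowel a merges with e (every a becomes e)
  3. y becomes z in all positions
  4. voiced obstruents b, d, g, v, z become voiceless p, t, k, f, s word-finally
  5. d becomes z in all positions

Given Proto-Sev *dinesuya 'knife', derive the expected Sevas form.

Sevas: *dinesuya
  dinesuya → dineruya   [rhotacism]
  dineruya → dineruye   [vowel merger]
  dineruye → dineruze   [unconditioned shift]
  dineruze (rule 4 does not apply)
  dineruze → zineruze   [unconditioned shift]
  giving Sevas zineruze.

zineruze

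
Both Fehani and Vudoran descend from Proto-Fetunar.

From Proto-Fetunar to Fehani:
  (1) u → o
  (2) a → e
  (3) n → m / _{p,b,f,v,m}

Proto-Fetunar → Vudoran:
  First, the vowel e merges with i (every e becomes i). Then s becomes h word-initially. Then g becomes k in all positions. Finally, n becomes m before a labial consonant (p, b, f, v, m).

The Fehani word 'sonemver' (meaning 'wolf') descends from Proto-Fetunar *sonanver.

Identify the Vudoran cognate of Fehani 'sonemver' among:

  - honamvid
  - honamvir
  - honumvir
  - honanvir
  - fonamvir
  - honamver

Vudoran: *sonanver > sonanvir > honanvir > honamvir  (by vowel merger, debuccalisation, nasal place assimilation)

honamvir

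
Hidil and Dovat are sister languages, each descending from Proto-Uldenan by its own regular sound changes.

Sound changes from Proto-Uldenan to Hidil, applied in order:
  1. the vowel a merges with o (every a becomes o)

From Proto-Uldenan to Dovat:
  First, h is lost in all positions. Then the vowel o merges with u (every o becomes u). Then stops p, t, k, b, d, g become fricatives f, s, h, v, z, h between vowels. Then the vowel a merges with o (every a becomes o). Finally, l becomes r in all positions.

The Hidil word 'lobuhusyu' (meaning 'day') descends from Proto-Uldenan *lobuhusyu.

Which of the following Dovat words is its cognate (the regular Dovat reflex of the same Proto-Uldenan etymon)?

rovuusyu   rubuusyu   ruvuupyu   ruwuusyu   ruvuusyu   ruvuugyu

ruvuusyu

Dovat: *lobuhusyu > lobuusyu > lubuusyu > luvuusyu > ruvuusyu  (by h-loss, vowel merger, intervocalic lenition, unconditioned shift)
Only 'ruvuusyu' matches the regular Dovat development of *lobuhusyu.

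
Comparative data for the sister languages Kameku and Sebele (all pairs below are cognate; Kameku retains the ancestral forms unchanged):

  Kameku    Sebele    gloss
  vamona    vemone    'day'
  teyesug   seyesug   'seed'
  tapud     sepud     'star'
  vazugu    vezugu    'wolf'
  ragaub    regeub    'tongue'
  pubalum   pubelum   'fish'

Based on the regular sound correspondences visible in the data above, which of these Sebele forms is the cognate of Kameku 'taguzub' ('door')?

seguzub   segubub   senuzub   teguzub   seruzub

seguzub

tapud ~ sepud — Kameku t corresponds to Sebele s word-initially before a back vowel.
vazugu ~ vezugu, ragaub ~ regeub — Kameku a corresponds to Sebele e after a consonant, before a consonant other than r, m, n, p, b, f, v.
Applying these to Kameku 'taguzub':
  taguzub → saguzub   (t→s word-initially before a back vowel)
  saguzub → seguzub   (a→e after a consonant, before a consonant other than r, m, n, p, b, f, v)
So the Sebele cognate is 'seguzub'.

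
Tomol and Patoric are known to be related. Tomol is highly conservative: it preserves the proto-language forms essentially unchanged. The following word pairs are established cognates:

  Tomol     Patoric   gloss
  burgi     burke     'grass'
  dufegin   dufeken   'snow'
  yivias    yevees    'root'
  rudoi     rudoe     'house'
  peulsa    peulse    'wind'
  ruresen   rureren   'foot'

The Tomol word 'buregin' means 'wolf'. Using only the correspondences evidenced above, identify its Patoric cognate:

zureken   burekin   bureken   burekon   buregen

bureken

dufegin ~ dufeken — Tomol g corresponds to Patoric k between vowels (before a front vowel).
dufegin ~ dufeken — Tomol i corresponds to Patoric e after a consonant, before a nasal.
Applying these to Tomol 'buregin':
  buregin → burekin   (g→k between vowels (before a front vowel))
  burekin → bureken   (i→e after a consonant, before a nasal)
So the Patoric cognate is 'bureken'.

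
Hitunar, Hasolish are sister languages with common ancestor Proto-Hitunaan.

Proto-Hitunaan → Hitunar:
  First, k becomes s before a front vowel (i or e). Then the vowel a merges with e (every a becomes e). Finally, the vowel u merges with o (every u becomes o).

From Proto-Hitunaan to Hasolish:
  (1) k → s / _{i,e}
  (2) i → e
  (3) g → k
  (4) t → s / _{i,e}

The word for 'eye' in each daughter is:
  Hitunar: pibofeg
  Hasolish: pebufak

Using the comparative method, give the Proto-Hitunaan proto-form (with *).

Position 6: Hitunar has e, Hasolish has a. Hasolish preserves a here (none of its changes turn any other segment into a), so the proto-segment is *a.
Position 4: Hitunar has o, Hasolish has u. Hasolish preserves u here (none of its changes turn any other segment into u), so the proto-segment is *u.
Position 2: Hitunar has i, Hasolish has e. Hitunar preserves i here (none of its changes turn any other segment into i), so the proto-segment is *i.
Verify the candidate proto-form against each daughter:
Hitunar: *pibufag > pibufeg > pibofeg  (by vowel merger, vowel merger)
Hasolish: *pibufag
  pibufag (rule 1 does not apply)
  pibufag → pebufag   [vowel merger]
  pebufag → pebufak   [unconditioned shift]
  pebufak (rule 4 does not apply)
  giving Hasolish pebufak.
Only *pibufag yields all of Hitunar pibofeg, Hasolish pebufak.

*pibufag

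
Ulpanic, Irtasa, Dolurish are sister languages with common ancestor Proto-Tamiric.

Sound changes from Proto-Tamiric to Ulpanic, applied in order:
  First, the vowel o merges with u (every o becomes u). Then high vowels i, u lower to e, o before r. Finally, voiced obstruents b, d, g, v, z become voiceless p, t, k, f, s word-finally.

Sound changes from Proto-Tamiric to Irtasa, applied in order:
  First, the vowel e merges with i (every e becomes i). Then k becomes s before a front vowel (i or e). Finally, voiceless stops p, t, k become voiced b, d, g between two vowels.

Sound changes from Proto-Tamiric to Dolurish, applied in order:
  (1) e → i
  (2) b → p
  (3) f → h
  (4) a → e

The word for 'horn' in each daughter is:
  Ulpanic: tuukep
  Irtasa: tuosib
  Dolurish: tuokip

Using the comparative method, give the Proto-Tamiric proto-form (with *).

*tuokeb

Position 4: Ulpanic has k, Irtasa has s, Dolurish has k. Dolurish preserves k here (none of its changes turn any other segment into k), so the proto-segment is *k.
Position 6: Ulpanic has p, Irtasa has b, Dolurish has p. Taking the neighbouring segments as reconstructed: Ulpanic p could go back to *p or *b; Irtasa b can only go back to *b; Dolurish p could go back to *p or *b — the one source consistent with every daughter is *b.
Verify the candidate proto-form against each daughter:
Ulpanic: *tuokeb > tuukeb > tuukep  (by vowel merger, final devoicing)
Irtasa: *tuokeb > tuokib > tuosib  (by vowel merger, palatalisation)
Dolurish: *tuokeb > tuokib > tuokip  (by vowel merger, unconditioned shift)
No other proto-form is consistent with every reflex, so the reconstruction is *tuokeb.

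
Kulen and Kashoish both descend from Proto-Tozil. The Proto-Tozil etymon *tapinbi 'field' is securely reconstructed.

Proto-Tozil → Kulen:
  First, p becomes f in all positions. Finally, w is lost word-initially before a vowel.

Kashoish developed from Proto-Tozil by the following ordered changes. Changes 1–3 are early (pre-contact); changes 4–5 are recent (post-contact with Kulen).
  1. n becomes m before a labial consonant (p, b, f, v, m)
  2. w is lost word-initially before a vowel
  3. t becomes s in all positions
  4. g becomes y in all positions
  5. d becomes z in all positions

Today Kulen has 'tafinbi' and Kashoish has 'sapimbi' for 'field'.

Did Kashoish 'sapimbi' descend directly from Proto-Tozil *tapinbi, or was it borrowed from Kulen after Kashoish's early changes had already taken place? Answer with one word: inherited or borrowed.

If inherited, *tapinbi would pass through all of Kashoish's changes:
Kashoish: *tapinbi
  tapinbi → tapimbi   [nasal place assimilation]
  tapimbi (rule 2 does not apply)
  tapimbi → sapimbi   [unconditioned shift]
  sapimbi (rule 4 does not apply)
  sapimbi (rule 5 does not apply)
  giving Kashoish sapimbi.
If borrowed from Kulen 'tafinbi' after the early changes, it would undergo only the recent ones:
  rule 4 (unconditioned shift): no change (tafinbi)
  rule 5 (unconditioned shift): no change (tafinbi)
  ⇒ as a loan: tafinbi
Kashoish 'sapimbi' matches the inherited outcome exactly, so it is an inherited cognate, not a loan.

inherited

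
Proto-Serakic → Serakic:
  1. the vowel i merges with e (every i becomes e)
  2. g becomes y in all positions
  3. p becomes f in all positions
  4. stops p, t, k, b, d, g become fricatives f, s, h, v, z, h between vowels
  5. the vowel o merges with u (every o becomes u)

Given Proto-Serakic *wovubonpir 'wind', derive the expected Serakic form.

Serakic: start from *wovubonpir.
  rule 1 (vowel merger): wovubonpir → wovubonper
  rule 2: no change — wovubonper
  rule 3 (unconditioned shift): wovubonper → wovubonfer
  rule 4 (intervocalic lenition): wovubonfer → wovuvonfer
  rule 5 (vowel merger): wovuvonfer → wuvuvunfer
  ⇒ Serakic wuvuvunfer

wuvuvunfer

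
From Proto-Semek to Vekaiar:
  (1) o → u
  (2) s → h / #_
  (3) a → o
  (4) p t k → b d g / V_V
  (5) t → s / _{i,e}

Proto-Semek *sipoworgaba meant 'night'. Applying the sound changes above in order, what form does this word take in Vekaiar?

Vekaiar: *sipoworgaba > sipuwurgaba > hipuwurgaba > hipuwurgobo > hibuwurgobo  (by vowel merger, debuccalisation, vowel merger, intervocalic voicing)

hibuwurgobo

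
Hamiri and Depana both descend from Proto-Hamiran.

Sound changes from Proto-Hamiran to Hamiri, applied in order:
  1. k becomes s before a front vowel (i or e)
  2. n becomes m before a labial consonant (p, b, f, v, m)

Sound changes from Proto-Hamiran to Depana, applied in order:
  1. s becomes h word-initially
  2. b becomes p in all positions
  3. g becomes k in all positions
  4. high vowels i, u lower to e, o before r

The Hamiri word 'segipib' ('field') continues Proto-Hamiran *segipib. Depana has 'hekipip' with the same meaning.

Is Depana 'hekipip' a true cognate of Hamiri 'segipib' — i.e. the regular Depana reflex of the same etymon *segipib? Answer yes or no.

Derive the expected Depana reflex of *segipib:
Depana: *segipib > hegipib > hegipip > hekipip  (by debuccalisation, unconditioned shift, unconditioned shift)
Depana 'hekipip' matches the regular reflex exactly, so the pair is cognate.

yes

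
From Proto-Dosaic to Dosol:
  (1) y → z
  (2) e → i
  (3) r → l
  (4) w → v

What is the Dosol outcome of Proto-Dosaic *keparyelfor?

Dosol: *keparyelfor > keparzelfor > kiparzilfor > kipalzilfol  (by unconditioned shift, vowel merger, unconditioned shift)

kipalzilfol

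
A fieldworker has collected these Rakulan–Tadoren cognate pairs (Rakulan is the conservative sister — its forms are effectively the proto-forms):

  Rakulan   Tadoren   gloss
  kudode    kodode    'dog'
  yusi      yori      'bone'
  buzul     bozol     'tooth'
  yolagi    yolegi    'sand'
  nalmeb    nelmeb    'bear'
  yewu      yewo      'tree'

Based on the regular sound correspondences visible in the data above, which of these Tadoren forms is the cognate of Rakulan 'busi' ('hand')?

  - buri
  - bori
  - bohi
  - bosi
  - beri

kudode ~ kodode, yusi ~ yori — Rakulan u corresponds to Tadoren o after a consonant, before a consonant other than r, m, n, p, b, f, v.
yusi ~ yori — Rakulan s corresponds to Tadoren r between vowels (before a front vowel).
Applying these to Rakulan 'busi':
  busi → bosi   (u→o after a consonant, before a consonant other than r, m, n, p, b, f, v)
  bosi → bori   (s→r between vowels (before a front vowel))
So the Tadoren cognate is 'bori'.

bori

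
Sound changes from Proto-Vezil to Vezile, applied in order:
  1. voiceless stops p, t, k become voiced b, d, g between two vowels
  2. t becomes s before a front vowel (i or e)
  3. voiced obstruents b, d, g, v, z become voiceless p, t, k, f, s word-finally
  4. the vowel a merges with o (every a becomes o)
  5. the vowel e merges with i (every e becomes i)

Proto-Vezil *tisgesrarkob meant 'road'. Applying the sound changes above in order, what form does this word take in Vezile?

Vezile: *tisgesrarkob
  tisgesrarkob (rule 1 does not apply)
  tisgesrarkob → sisgesrarkob   [palatalisation]
  sisgesrarkob → sisgesrarkop   [final devoicing]
  sisgesrarkop → sisgesrorkop   [vowel merger]
  sisgesrorkop → sisgisrorkop   [vowel merger]
  giving Vezile sisgisrorkop.

sisgisrorkop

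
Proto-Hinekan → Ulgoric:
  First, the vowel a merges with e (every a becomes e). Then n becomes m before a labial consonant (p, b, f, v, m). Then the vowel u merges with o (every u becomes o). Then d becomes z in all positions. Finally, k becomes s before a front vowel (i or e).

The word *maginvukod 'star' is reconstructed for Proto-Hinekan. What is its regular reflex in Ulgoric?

megimvokoz

Ulgoric: *maginvukod
  maginvukod → meginvukod   [vowel merger]
  meginvukod → megimvukod   [nasal place assimilation]
  megimvukod → megimvokod   [vowel merger]
  megimvokod → megimvokoz   [unconditioned shift]
  megimvokoz (rule 5 does not apply)
  giving Ulgoric megimvokoz.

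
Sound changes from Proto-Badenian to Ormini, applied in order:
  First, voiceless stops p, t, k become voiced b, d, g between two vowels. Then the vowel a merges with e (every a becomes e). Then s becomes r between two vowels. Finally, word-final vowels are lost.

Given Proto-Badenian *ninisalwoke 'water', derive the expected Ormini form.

Ormini: start from *ninisalwoke.
  rule 1 (intervocalic voicing): ninisalwoke → ninisalwoge
  rule 2 (vowel merger): ninisalwoge → niniselwoge
  rule 3 (rhotacism): niniselwoge → ninirelwoge
  rule 4 (apocope): ninirelwoge → ninirelwog
  ⇒ Ormini ninirelwog

ninirelwog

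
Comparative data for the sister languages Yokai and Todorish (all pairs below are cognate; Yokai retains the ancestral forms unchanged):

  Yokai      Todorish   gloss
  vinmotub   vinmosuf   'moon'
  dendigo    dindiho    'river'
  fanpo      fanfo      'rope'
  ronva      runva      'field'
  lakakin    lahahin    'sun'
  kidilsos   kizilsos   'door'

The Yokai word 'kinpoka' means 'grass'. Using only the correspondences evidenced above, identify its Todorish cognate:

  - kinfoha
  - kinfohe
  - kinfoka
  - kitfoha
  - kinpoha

fanpo ~ fanfo — Yokai p corresponds to Todorish f after a consonant, before a back vowel.
lakakin ~ lahahin — Yokai k corresponds to Todorish h between vowels (before a back vowel).
Applying these to Yokai 'kinpoka':
  kinpoka → kinfoka   (p→f after a consonant, before a back vowel)
  kinfoka → kinfoha   (k→h between vowels (before a back vowel))
So the Todorish cognate is 'kinfoha'.

kinfoha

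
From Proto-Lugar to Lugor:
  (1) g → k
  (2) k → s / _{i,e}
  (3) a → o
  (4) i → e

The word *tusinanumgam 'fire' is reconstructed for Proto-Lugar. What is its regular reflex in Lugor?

Lugor: *tusinanumgam > tusinanumkam > tusinonumkom > tusenonumkom  (by unconditioned shift, vowel merger, vowel merger)

tusenonumkom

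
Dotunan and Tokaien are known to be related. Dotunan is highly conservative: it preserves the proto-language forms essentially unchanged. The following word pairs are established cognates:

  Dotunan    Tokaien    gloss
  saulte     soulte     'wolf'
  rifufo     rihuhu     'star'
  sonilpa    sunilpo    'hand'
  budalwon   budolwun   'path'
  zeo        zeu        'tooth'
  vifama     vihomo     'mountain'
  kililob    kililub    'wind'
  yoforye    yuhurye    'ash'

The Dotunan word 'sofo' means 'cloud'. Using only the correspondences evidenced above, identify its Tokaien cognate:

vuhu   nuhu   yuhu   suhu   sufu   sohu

yoforye ~ yuhurye — Dotunan o corresponds to Tokaien u after a consonant, before a labial obstruent.
rifufo ~ rihuhu, yoforye ~ yuhurye — Dotunan f corresponds to Tokaien h between vowels (before a back vowel).
rifufo ~ rihuhu — Dotunan o corresponds to Tokaien u word-finally.
Applying these to Dotunan 'sofo':
  sofo → sufo   (o→u after a consonant, before a labial obstruent)
  sufo → suho   (f→h between vowels (before a back vowel))
  suho → suhu   (o→u word-finally)
So the Tokaien cognate is 'suhu'.

suhu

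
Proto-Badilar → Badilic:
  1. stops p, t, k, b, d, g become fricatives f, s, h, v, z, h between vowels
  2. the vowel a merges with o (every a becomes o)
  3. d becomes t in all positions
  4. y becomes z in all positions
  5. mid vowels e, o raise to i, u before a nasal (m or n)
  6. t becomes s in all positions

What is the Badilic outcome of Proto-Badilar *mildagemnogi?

milsohimnohi

Badilic: *mildagemnogi
  mildagemnogi → mildahemnohi   [intervocalic lenition]
  mildahemnohi → mildohemnohi   [vowel merger]
  mildohemnohi → miltohemnohi   [unconditioned shift]
  miltohemnohi (rule 4 does not apply)
  miltohemnohi → miltohimnohi   [pre-nasal raising]
  miltohimnohi → milsohimnohi   [unconditioned shift]
  giving Badilic milsohimnohi.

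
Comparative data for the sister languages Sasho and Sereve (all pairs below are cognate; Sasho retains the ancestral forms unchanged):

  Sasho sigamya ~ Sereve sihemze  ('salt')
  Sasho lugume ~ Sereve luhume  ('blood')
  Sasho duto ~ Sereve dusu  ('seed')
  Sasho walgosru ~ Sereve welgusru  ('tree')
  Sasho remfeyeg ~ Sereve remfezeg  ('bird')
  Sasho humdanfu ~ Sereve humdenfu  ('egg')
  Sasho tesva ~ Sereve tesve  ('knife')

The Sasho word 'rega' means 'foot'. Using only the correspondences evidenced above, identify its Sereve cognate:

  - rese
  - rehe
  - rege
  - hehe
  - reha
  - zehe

sigamya ~ sihemze — Sasho g corresponds to Sereve h between vowels (before a back vowel).
sigamya ~ sihemze, tesva ~ tesve — Sasho a corresponds to Sereve e word-finally.
Applying these to Sasho 'rega':
  rega → reha   (g→h between vowels (before a back vowel))
  reha → rehe   (a→e word-finally)
So the Sereve cognate is 'rehe'.

rehe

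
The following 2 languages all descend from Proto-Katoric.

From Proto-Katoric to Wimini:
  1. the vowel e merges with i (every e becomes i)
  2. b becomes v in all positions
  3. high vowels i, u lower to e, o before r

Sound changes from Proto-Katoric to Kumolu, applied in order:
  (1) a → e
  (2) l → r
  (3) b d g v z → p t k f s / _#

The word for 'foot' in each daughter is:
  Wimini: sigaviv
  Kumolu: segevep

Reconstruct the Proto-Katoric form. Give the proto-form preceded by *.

Position 7: Wimini has v, Kumolu has p. Taking the neighbouring segments as reconstructed: Wimini v could go back to *b or *v; Kumolu p could go back to *p or *b — the one source consistent with every daughter is *b.
Position 6: Wimini has i, Kumolu has e. Taking the neighbouring segments as reconstructed: Wimini i could go back to *e or *i; Kumolu e could go back to *a or *e — the one source consistent with every daughter is *e.
Position 2: Wimini has i, Kumolu has e. Taking the neighbouring segments as reconstructed: Wimini i could go back to *e or *i; Kumolu e could go back to *a or *e — the one source consistent with every daughter is *e.
Continuing position by position gives *segaveb; check it forward:
Wimini: *segaveb > sigavib > sigaviv  (by vowel merger, unconditioned shift)
Kumolu: *segaveb > segeveb > segevep  (by vowel merger, final devoicing)
*segaveb is the unique common source.

*segaveb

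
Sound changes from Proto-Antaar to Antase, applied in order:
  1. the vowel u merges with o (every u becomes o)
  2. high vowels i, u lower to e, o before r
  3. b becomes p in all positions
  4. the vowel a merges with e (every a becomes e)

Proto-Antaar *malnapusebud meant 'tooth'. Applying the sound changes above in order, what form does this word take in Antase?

Antase: *malnapusebud > malnaposebod > malnaposepod > melneposepod  (by vowel merger, unconditioned shift, vowel merger)

melneposepod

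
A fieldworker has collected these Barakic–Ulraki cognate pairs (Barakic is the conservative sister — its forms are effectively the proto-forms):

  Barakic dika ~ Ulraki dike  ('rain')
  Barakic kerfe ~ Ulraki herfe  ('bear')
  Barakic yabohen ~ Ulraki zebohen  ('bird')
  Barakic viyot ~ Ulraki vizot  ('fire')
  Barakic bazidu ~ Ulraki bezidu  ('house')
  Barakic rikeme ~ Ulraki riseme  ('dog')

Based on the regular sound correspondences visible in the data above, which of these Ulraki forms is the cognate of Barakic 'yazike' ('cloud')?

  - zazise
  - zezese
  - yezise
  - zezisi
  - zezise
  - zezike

zezise

yabohen ~ zebohen — Barakic y corresponds to Ulraki z word-initially before a back vowel.
bazidu ~ bezidu — Barakic a corresponds to Ulraki e after a consonant, before a consonant other than r, m, n, p, b, f, v.
rikeme ~ riseme — Barakic k corresponds to Ulraki s between vowels (before a front vowel).
Applying these to Barakic 'yazike':
  yazike → zazike   (y→z word-initially before a back vowel)
  zazike → zezike   (a→e after a consonant, before a consonant other than r, m, n, p, b, f, v)
  zezike → zezise   (k→s between vowels (before a front vowel))
So the Ulraki cognate is 'zezise'.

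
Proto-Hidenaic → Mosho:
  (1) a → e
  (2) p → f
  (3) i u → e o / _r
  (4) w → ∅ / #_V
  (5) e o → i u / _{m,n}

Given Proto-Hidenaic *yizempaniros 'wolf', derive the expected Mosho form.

yizimfineros

Mosho: *yizempaniros > yizempeniros > yizemfeniros > yizemfeneros > yizimfineros  (by vowel merger, unconditioned shift, pre-rhotic lowering, pre-nasal raising)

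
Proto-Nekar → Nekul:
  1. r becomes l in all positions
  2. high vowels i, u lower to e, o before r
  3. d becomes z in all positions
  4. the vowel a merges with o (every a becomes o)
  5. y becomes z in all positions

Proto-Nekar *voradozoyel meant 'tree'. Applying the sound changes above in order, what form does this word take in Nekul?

Nekul: *voradozoyel
  voradozoyel → voladozoyel   [unconditioned shift]
  voladozoyel (rule 2 does not apply)
  voladozoyel → volazozoyel   [unconditioned shift]
  volazozoyel → volozozoyel   [vowel merger]
  volozozoyel → volozozozel   [unconditioned shift]
  giving Nekul volozozozel.

volozozozel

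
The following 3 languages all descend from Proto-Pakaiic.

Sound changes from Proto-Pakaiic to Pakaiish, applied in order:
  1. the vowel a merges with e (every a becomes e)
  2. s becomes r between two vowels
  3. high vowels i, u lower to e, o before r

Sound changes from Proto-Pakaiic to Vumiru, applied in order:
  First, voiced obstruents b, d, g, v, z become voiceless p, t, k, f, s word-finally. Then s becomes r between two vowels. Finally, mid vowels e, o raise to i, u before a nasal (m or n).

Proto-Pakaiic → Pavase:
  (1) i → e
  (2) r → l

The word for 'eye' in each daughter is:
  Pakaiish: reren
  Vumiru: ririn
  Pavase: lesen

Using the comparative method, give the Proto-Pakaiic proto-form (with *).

Position 3: Pakaiish has r, Vumiru has r, Pavase has s. Pavase preserves s here (none of its changes turn any other segment into s), so the proto-segment is *s.
Position 1: Pakaiish has r, Vumiru has r, Pavase has l. Taking the neighbouring segments as reconstructed: Pakaiish r can only go back to *r; Vumiru r can only go back to *r; Pavase l could go back to *l or *r — the one source consistent with every daughter is *r.
Position 4: Pakaiish has e, Vumiru has i, Pavase has e. Taking the neighbouring segments as reconstructed: Pakaiish e could go back to *a or *e; Vumiru i could go back to *e or *i; Pavase e could go back to *e or *i — the one source consistent with every daughter is *e.
Continuing position by position gives *risen; check it forward:
Pakaiish: start from *risen.
  rule 1: no change — risen
  rule 2 (rhotacism): risen → riren
  rule 3 (pre-rhotic lowering): riren → reren
  ⇒ Pakaiish reren
Vumiru: *risen > riren > ririn  (by rhotacism, pre-nasal raising)
Pavase: start from *risen.
  rule 1 (vowel merger): risen → resen
  rule 2 (unconditioned shift): resen → lesen
  ⇒ Pavase lesen
No other proto-form is consistent with every reflex, so the reconstruction is *risen.

*risen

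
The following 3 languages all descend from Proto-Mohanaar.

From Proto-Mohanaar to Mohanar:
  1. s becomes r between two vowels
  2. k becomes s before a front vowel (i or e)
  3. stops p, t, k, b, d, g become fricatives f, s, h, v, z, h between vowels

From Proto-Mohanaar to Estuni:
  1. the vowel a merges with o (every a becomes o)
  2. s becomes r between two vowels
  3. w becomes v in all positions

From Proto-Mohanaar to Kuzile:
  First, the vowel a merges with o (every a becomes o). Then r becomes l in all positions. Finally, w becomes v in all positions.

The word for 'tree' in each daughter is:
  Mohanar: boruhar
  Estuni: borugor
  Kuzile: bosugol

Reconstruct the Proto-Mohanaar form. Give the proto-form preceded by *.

*bosugar

Position 3: Mohanar has r, Estuni has r, Kuzile has s. Kuzile preserves s here (none of its changes turn any other segment into s), so the proto-segment is *s.
Position 6: Mohanar has a, Estuni has o, Kuzile has o. Mohanar preserves a here (none of its changes turn any other segment into a), so the proto-segment is *a.
Continuing position by position gives *bosugar; check it forward:
Mohanar: *bosugar
  bosugar → borugar   [rhotacism]
  borugar (rule 2 does not apply)
  borugar → boruhar   [intervocalic lenition]
  giving Mohanar boruhar.
Estuni: *bosugar > bosugor > borugor  (by vowel merger, rhotacism)
Kuzile: *bosugar > bosugor > bosugol  (by vowel merger, unconditioned shift)
Only *bosugar yields all of Mohanar boruhar, Estuni borugor, Kuzile bosugol.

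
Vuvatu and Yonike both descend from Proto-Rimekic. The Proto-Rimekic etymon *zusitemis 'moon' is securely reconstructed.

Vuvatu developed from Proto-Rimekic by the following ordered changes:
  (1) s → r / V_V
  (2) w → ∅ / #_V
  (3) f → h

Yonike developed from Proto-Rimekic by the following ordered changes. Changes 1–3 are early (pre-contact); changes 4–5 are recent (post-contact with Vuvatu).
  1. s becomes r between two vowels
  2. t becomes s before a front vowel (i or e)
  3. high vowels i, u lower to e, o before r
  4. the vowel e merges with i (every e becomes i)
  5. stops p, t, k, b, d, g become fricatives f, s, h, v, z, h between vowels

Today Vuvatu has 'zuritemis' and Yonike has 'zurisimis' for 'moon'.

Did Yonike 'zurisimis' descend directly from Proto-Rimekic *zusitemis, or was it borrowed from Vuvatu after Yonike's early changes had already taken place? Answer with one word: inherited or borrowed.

borrowed

If inherited, *zusitemis would pass through all of Yonike's changes:
Yonike: *zusitemis
  zusitemis → zuritemis   [rhotacism]
  zuritemis → zurisemis   [palatalisation]
  zurisemis → zorisemis   [pre-rhotic lowering]
  zorisemis → zorisimis   [vowel merger]
  zorisimis (rule 5 does not apply)
  giving Yonike zorisimis.
If borrowed from Vuvatu 'zuritemis' after the early changes, it would undergo only the recent ones:
  rule 4 (vowel merger): zuritemis → zuritimis
  rule 5 (intervocalic lenition): zuritimis → zurisimis
  ⇒ as a loan: zurisimis
Yonike 'zurisimis' matches the loan outcome 'zurisimis', not the inherited 'zorisimis' — it skipped the early Yonike changes, so it was borrowed from Vuvatu.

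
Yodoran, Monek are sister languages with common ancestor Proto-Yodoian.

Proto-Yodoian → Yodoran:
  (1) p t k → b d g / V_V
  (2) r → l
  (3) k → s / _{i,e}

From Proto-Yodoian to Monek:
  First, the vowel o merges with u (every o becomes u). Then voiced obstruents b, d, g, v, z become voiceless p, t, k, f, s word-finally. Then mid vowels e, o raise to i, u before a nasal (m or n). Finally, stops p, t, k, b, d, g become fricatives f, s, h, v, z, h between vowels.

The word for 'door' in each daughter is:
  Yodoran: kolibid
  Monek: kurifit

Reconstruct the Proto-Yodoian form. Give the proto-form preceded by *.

Position 3: Yodoran has l, Monek has r. Monek preserves r here (none of its changes turn any other segment into r), so the proto-segment is *r.
Position 7: Yodoran has d, Monek has t. Taking the neighbouring segments as reconstructed: Yodoran d can only go back to *d; Monek t could go back to *t or *d — the one source consistent with every daughter is *d.
Position 2: Yodoran has o, Monek has u. Yodoran preserves o here (none of its changes turn any other segment into o), so the proto-segment is *o.
Verify the candidate proto-form against each daughter:
Yodoran: *koripid > koribid > kolibid  (by intervocalic voicing, unconditioned shift)
Monek: start from *koripid.
  rule 1 (vowel merger): koripid → kuripid
  rule 2 (final devoicing): kuripid → kuripit
  rule 3: no change — kuripit
  rule 4 (intervocalic lenition): kuripit → kurifit
  ⇒ Monek kurifit
Only *koripid yields all of Yodoran kolibid, Monek kurifit.

*koripid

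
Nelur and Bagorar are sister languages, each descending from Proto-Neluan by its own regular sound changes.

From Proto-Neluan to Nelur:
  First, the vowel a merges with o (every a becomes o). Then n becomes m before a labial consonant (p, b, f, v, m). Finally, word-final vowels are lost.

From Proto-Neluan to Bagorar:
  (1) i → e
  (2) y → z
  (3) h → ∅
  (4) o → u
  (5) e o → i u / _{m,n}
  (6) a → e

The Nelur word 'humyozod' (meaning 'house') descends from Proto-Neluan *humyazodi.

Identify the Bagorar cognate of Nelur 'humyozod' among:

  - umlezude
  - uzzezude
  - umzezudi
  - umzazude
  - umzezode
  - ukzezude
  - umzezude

Bagorar: *humyazodi > humyazode > humzazode > umzazode > umzazude > umzezude  (by vowel merger, unconditioned shift, h-loss, vowel merger, vowel merger)
Only 'umzezude' matches the regular Bagorar development of *humyazodi.

umzezude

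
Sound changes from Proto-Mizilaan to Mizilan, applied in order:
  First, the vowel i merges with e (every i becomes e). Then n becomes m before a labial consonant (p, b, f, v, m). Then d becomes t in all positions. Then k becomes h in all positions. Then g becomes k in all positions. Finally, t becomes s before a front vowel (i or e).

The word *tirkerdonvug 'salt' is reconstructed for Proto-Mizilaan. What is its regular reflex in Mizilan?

serhertomvuk

Mizilan: *tirkerdonvug > terkerdonvug > terkerdomvug > terkertomvug > terhertomvug > terhertomvuk > serhertomvuk  (by vowel merger, nasal place assimilation, unconditioned shift, unconditioned shift, unconditioned shift, palatalisation)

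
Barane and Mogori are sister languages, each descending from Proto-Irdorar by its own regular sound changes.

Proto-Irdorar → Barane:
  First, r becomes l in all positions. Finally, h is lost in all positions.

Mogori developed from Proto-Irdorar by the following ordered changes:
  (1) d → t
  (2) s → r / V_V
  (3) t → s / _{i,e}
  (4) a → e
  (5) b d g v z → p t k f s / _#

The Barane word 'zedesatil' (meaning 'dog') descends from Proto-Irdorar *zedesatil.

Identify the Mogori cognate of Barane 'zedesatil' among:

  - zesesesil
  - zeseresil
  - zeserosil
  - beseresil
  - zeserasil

zeseresil

Mogori: start from *zedesatil.
  rule 1 (unconditioned shift): zedesatil → zetesatil
  rule 2 (rhotacism): zetesatil → zeteratil
  rule 3 (palatalisation): zeteratil → zeserasil
  rule 4 (vowel merger): zeserasil → zeseresil
  rule 5: no change — zeseresil
  ⇒ Mogori zeseresil
The other candidates each miss or misapply at least one Mogori change.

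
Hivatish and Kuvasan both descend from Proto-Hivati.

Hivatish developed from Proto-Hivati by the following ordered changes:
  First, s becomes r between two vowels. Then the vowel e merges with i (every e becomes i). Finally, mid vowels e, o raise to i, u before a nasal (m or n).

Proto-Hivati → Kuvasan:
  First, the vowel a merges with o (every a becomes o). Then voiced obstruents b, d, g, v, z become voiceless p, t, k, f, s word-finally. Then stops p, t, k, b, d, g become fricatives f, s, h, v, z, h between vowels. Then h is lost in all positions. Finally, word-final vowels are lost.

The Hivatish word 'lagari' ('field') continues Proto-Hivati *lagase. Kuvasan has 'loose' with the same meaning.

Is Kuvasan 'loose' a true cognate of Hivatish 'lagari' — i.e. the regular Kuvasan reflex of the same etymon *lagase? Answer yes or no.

Derive the expected Kuvasan reflex of *lagase:
Kuvasan: *lagase
  lagase → logose   [vowel merger]
  logose (rule 2 does not apply)
  logose → lohose   [intervocalic lenition]
  lohose → loose   [h-loss]
  loose → loos   [apocope]
  giving Kuvasan loos.
The regular Kuvasan reflex would be 'loos', but the attested form is 'loose'. The correspondence is irregular, so they are not cognates (the Kuvasan form has a different source).

no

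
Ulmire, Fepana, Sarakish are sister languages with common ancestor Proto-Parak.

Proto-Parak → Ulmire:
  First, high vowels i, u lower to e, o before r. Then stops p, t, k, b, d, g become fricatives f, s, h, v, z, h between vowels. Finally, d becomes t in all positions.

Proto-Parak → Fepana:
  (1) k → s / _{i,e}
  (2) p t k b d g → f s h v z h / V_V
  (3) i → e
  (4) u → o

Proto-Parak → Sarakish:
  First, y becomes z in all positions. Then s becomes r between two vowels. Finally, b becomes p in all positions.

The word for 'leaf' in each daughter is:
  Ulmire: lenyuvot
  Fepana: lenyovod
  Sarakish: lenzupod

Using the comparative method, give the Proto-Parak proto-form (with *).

*lenyubod

Position 6: Ulmire has v, Fepana has v, Sarakish has p. Taking the neighbouring segments as reconstructed: Ulmire v could go back to *b or *v; Fepana v could go back to *b or *v; Sarakish p could go back to *p or *b — the one source consistent with every daughter is *b.
Position 5: Ulmire has u, Fepana has o, Sarakish has u. Ulmire preserves u here (none of its changes turn any other segment into u), so the proto-segment is *u.
This points to *lenyubod. Verify forward in each daughter:
Ulmire: *lenyubod
  lenyubod (rule 1 does not apply)
  lenyubod → lenyuvod   [intervocalic lenition]
  lenyuvod → lenyuvot   [unconditioned shift]
  giving Ulmire lenyuvot.
Fepana: *lenyubod > lenyuvod > lenyovod  (by intervocalic lenition, vowel merger)
Sarakish: start from *lenyubod.
  rule 1 (unconditioned shift): lenyubod → lenzubod
  rule 2: no change — lenzubod
  rule 3 (unconditioned shift): lenzubod → lenzupod
  ⇒ Sarakish lenzupod
Only *lenyubod yields all of Ulmire lenyuvot, Fepana lenyovod, Sarakish lenzupod.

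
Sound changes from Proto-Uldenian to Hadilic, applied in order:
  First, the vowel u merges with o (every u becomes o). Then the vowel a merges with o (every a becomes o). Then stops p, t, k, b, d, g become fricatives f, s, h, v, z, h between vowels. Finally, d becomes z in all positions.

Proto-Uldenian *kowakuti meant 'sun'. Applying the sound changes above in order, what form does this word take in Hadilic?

kowohosi

Hadilic: *kowakuti
  kowakuti → kowakoti   [vowel merger]
  kowakoti → kowokoti   [vowel merger]
  kowokoti → kowohosi   [intervocalic lenition]
  kowohosi (rule 4 does not apply)
  giving Hadilic kowohosi.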